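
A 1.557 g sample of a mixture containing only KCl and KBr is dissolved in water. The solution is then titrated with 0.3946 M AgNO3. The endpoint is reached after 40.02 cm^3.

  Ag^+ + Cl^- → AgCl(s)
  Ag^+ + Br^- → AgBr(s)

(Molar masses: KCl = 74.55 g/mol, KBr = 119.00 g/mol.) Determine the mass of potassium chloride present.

0.5404 g

n(AgNO3) = 0.04002 × 0.3946 = 0.01579 mol
Let x = n(KCl), y = n(KBr).
Titrant: 1x + 1y = 0.01579;  mass: 74.55x + 119.00y = 1.557
Solving, x = 7.249 × 10^-3 mol, y = 8.543 × 10^-3 mol
mass of KCl = 7.249 × 10^-3 × 74.55 = 0.5404 g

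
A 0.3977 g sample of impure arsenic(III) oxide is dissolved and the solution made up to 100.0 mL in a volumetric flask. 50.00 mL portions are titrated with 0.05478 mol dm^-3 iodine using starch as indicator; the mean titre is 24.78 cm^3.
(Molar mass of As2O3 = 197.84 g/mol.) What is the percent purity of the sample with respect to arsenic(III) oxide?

67.53 %

As2O3 + 2 I2 + 2 H2O → As2O5 + 4 HI
n(I2) per titration = 0.02478 × 0.05478 = 1.357 × 10^-3 mol
From the 1:2 ratio, n(As2O3) in each aliquot = 1/2 × 1.357 × 10^-3 = 6.787 × 10^-4 mol
n(As2O3) in the whole flask = 6.787 × 10^-4 × 100.0/50.00 = 1.357 × 10^-3 mol
mass of As2O3 = 1.357 × 10^-3 × 197.84 = 0.2686 g
% As2O3 = 0.2686 / 0.3977 × 100 = 67.53 %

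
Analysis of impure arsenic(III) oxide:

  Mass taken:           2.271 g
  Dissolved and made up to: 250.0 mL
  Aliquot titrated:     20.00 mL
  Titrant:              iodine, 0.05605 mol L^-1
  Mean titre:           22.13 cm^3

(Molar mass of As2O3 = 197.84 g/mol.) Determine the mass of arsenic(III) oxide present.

1.534 g

As2O3 + 2 I2 + 2 H2O → As2O5 + 4 HI
n(I2) per titration = 0.02213 × 0.05605 = 1.240 × 10^-3 mol
From the 1:2 ratio, n(As2O3) in each aliquot = 1/2 × 1.240 × 10^-3 = 6.202 × 10^-4 mol
n(As2O3) in the whole flask = 6.202 × 10^-4 × 250.0/20.00 = 7.752 × 10^-3 mol
mass of As2O3 = 7.752 × 10^-3 × 197.84 = 1.534 g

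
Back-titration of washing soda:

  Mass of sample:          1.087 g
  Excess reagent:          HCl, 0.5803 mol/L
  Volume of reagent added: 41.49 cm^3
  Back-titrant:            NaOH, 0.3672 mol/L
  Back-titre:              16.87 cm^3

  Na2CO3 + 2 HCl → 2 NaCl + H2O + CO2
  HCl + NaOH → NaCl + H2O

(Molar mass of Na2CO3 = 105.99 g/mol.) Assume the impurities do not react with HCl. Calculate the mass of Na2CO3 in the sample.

n(HCl) added = 0.04149 × 0.5803 = 0.02408 mol
n(NaOH) used in back-titration = 0.01687 × 0.3672 = 6.195 × 10^-3 mol
n(HCl) left over = 6.195 × 10^-3 mol (1:1 ratio)
n(HCl) consumed by analyte = 0.02408 − 6.195 × 10^-3 = 0.01788 mol
From the 1:2 ratio, n(Na2CO3) = 1/2 × 0.01788 = 8.941 × 10^-3 mol
mass of Na2CO3 = 8.941 × 10^-3 × 105.99 = 0.9477 g

0.9477 g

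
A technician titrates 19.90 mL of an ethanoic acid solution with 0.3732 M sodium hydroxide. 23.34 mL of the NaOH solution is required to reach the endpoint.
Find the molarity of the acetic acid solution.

0.4377 M

CH3COOH + NaOH → CH3COONa + H2O
n(NaOH) = 0.02334 L × 0.3732 mol/L = 8.710 × 10^-3 mol
n(CH3COOH) = 8.710 × 10^-3 mol (1:1 mole ratio)
[CH3COOH] = 8.710 × 10^-3 mol / 0.01990 L = 0.4377 mol/L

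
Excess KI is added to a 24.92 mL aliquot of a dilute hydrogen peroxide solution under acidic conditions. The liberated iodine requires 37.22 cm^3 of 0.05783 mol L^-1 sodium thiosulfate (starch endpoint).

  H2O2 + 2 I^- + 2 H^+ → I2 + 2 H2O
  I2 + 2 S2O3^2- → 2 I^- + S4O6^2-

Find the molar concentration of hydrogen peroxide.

0.04319 mol/L

n(S2O3^2-) = 0.03722 × 0.05783 = 2.152 × 10^-3 mol
n(I2) = n(S2O3^2-)/2 = 1.076 × 10^-3 mol
n(H2O2) in the aliquot = 1.076 × 10^-3 mol (1:1 ratio)
[H2O2] = 1.076 × 10^-3 / 0.02492 = 0.04319 mol/L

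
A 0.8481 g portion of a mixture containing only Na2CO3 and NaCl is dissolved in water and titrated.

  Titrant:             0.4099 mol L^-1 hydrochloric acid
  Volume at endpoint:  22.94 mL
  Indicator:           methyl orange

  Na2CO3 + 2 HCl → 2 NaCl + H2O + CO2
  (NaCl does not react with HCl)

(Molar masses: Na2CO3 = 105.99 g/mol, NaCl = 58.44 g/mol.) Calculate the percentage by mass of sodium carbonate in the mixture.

n(HCl) = 0.02294 × 0.4099 = 9.403 × 10^-3 mol
Let x = n(Na2CO3), y = n(NaCl).
Titrant: 2x = 9.403 × 10^-3;  mass: 105.99x + 58.44y = 0.8481
Solving, x = 4.702 × 10^-3 mol, y = 5.985 × 10^-3 mol
mass of Na2CO3 = 4.702 × 10^-3 × 105.99 = 0.4983 g
% Na2CO3 = 0.4983 / 0.8481 × 100 = 58.76 %

58.76 %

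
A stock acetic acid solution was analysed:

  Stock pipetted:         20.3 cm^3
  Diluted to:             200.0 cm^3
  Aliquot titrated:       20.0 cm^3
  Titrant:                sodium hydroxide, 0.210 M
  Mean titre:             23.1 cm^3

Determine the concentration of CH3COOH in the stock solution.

CH3COOH + NaOH → CH3COONa + H2O
n(NaOH) = 0.0231 × 0.210 = 4.85 × 10^-3 mol
n(CH3COOH) in the aliquot = 4.85 × 10^-3 mol (1:1 ratio)
[CH3COOH]_dilute = 4.85 × 10^-3 / 0.0200 = 0.243 mol/L
Dilution factor = 200.0 / 20.3 = 9.852
[CH3COOH]_stock = 0.243 × 9.852 = 2.39 mol/L

2.39 M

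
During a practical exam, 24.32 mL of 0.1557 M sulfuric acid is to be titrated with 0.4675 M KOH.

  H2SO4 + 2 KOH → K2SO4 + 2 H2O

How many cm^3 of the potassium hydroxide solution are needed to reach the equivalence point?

n(H2SO4) = 0.02432 L × 0.1557 mol/L = 3.787 × 10^-3 mol
From the 2:1 stoichiometry, n(KOH) = 2/1 × 3.787 × 10^-3 = 7.573 × 10^-3 mol
V(KOH) = 7.573 × 10^-3 mol / 0.4675 mol/L = 0.01620 L = 16.20 mL

16.20 mL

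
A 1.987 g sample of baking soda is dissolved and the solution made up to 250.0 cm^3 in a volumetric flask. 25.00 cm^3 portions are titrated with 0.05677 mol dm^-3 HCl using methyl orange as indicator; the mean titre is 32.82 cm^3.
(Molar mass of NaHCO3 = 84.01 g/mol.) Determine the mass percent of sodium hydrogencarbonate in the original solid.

78.78 %

NaHCO3 + HCl → NaCl + H2O + CO2
n(HCl) per titration = 0.03282 × 0.05677 = 1.863 × 10^-3 mol
n(NaHCO3) in each aliquot = 1.863 × 10^-3 mol (1:1 ratio)
n(NaHCO3) in the whole flask = 1.863 × 10^-3 × 250.0/25.00 = 0.01863 mol
mass of NaHCO3 = 0.01863 × 84.01 = 1.565 g
% NaHCO3 = 1.565 / 1.987 × 100 = 78.78 %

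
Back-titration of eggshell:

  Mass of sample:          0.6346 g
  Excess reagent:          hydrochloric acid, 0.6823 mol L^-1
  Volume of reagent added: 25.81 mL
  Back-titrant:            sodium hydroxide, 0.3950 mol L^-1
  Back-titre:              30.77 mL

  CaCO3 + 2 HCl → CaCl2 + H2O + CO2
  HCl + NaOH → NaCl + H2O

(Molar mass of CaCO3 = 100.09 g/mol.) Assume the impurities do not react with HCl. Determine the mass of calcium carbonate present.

n(HCl) added = 0.02581 × 0.6823 = 0.01761 mol
n(NaOH) used in back-titration = 0.03077 × 0.3950 = 0.01215 mol
n(HCl) left over = 0.01215 mol (1:1 ratio)
n(HCl) consumed by analyte = 0.01761 − 0.01215 = 5.456 × 10^-3 mol
From the 1:2 ratio, n(CaCO3) = 1/2 × 5.456 × 10^-3 = 2.728 × 10^-3 mol
mass of CaCO3 = 2.728 × 10^-3 × 100.09 = 0.2730 g

0.2730 g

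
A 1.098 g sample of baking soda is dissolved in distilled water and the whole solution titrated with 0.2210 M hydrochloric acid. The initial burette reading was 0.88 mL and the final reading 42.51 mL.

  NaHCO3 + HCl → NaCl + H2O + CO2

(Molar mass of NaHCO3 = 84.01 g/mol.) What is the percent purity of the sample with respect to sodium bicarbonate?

70.39 %

n(HCl) = 0.04163 L × 0.2210 mol/L = 9.200 × 10^-3 mol
n(NaHCO3) = 9.200 × 10^-3 mol (1:1 ratio)
mass of NaHCO3 = 9.200 × 10^-3 × 84.01 g/mol = 0.7729 g
% NaHCO3 = 0.7729 / 1.098 × 100 = 70.39 %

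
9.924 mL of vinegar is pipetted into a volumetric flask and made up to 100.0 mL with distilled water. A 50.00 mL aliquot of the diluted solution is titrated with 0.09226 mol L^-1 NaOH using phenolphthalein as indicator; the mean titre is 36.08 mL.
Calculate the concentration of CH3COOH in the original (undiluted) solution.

CH3COOH + NaOH → CH3COONa + H2O
n(NaOH) = 0.03608 × 0.09226 = 3.329 × 10^-3 mol
n(CH3COOH) in the aliquot = 3.329 × 10^-3 mol (1:1 ratio)
[CH3COOH]_dilute = 3.329 × 10^-3 / 0.05000 = 0.06657 mol/L
Dilution factor = 100.0 / 9.924 = 10.08
[CH3COOH]_stock = 0.06657 × 10.08 = 0.6708 mol/L

0.6708 mol/L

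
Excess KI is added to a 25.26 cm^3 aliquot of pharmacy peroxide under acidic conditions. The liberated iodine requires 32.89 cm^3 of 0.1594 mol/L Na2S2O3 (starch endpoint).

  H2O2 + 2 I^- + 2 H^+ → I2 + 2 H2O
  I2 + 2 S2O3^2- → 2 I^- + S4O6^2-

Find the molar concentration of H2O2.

n(S2O3^2-) = 0.03289 × 0.1594 = 5.243 × 10^-3 mol
n(I2) = n(S2O3^2-)/2 = 2.621 × 10^-3 mol
n(H2O2) in the aliquot = 2.621 × 10^-3 mol (1:1 ratio)
[H2O2] = 2.621 × 10^-3 / 0.02526 = 0.1038 mol/L

0.1038 mol/L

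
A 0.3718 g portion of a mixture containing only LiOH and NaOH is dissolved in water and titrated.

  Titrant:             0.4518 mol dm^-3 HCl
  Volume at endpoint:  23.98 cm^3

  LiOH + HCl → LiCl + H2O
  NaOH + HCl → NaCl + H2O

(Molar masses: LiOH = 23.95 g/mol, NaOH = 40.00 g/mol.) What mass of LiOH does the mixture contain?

n(HCl) = 0.02398 × 0.4518 = 0.01083 mol
Let x = n(LiOH), y = n(NaOH).
Titrant: 1x + 1y = 0.01083;  mass: 23.95x + 40.00y = 0.3718
Solving, x = 3.836 × 10^-3 mol, y = 6.998 × 10^-3 mol
mass of LiOH = 3.836 × 10^-3 × 23.95 = 0.09187 g

0.09187 g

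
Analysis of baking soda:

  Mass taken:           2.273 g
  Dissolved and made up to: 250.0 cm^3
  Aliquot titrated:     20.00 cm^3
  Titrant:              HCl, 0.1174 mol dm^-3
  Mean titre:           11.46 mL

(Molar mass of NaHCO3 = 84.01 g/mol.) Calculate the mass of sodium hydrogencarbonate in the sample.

NaHCO3 + HCl → NaCl + H2O + CO2
n(HCl) per titration = 0.01146 × 0.1174 = 1.345 × 10^-3 mol
n(NaHCO3) in each aliquot = 1.345 × 10^-3 mol (1:1 ratio)
n(NaHCO3) in the whole flask = 1.345 × 10^-3 × 250.0/20.00 = 0.01682 mol
mass of NaHCO3 = 0.01682 × 84.01 = 1.413 g

1.413 g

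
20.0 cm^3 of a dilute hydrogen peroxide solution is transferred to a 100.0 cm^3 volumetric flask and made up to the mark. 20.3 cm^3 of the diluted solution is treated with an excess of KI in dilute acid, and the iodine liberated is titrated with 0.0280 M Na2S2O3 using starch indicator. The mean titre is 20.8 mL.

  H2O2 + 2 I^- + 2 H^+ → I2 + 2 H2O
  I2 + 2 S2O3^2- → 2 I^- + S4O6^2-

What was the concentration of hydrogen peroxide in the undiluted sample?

0.0717 M

n(S2O3^2-) = 0.0208 × 0.0280 = 5.82 × 10^-4 mol
n(I2) = n(S2O3^2-)/2 = 2.91 × 10^-4 mol
n(H2O2) in the aliquot = 2.91 × 10^-4 mol (1:1 ratio)
[H2O2]_dilute = 2.91 × 10^-4 / 0.0203 = 0.0143 mol/L
[H2O2]_original = 0.0143 × 100.0/20.0 = 0.0717 mol/L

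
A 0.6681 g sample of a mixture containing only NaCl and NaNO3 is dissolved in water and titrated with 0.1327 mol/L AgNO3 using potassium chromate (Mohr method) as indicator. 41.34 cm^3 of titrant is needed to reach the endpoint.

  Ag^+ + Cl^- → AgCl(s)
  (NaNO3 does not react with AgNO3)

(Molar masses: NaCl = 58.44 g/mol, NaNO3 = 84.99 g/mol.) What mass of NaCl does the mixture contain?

n(AgNO3) = 0.04134 × 0.1327 = 5.486 × 10^-3 mol
Let x = n(NaCl), y = n(NaNO3).
Titrant: 1x = 5.486 × 10^-3;  mass: 58.44x + 84.99y = 0.6681
Solving, x = 5.486 × 10^-3 mol, y = 4.089 × 10^-3 mol
mass of NaCl = 5.486 × 10^-3 × 58.44 = 0.3206 g

0.3206 g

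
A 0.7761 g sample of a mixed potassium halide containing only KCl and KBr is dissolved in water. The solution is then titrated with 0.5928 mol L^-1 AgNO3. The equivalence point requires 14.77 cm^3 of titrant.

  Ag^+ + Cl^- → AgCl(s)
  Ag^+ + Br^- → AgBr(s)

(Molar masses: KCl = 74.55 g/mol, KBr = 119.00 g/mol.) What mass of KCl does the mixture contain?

0.4458 g

n(AgNO3) = 0.01477 × 0.5928 = 8.756 × 10^-3 mol
Let x = n(KCl), y = n(KBr).
Titrant: 1x + 1y = 8.756 × 10^-3;  mass: 74.55x + 119.00y = 0.7761
Solving, x = 5.980 × 10^-3 mol, y = 2.775 × 10^-3 mol
mass of KCl = 5.980 × 10^-3 × 74.55 = 0.4458 g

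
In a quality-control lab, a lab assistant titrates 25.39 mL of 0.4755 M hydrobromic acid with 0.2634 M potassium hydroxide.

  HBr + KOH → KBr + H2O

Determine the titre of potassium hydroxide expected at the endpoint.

n(HBr) = 0.02539 L × 0.4755 mol/L = 0.01207 mol
n(KOH) = 0.01207 mol (1:1 stoichiometry)
V(KOH) = 0.01207 mol / 0.2634 mol/L = 0.04584 L = 45.84 mL

45.84 mL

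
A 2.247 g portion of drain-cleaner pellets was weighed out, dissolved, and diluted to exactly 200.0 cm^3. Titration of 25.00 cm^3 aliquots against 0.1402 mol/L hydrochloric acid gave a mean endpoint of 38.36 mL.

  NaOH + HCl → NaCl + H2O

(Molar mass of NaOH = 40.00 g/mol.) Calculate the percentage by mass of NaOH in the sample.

n(HCl) per titration = 0.03836 × 0.1402 = 5.378 × 10^-3 mol
n(NaOH) in each aliquot = 5.378 × 10^-3 mol (1:1 ratio)
n(NaOH) in the whole flask = 5.378 × 10^-3 × 200.0/25.00 = 0.04302 mol
mass of NaOH = 0.04302 × 40.00 = 1.721 g
% NaOH = 1.721 / 2.247 × 100 = 76.59 %

76.59 %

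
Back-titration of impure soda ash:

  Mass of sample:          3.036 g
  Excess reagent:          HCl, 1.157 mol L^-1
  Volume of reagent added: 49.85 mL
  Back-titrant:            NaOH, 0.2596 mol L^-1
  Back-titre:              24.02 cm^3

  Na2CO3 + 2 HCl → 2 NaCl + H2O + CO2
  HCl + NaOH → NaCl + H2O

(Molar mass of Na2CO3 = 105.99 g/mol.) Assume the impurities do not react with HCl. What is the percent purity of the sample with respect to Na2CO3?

89.79 %

n(HCl) added = 0.04985 × 1.157 = 0.05768 mol
n(NaOH) used in back-titration = 0.02402 × 0.2596 = 6.236 × 10^-3 mol
n(HCl) left over = 6.236 × 10^-3 mol (1:1 ratio)
n(HCl) consumed by analyte = 0.05768 − 6.236 × 10^-3 = 0.05144 mol
From the 1:2 ratio, n(Na2CO3) = 1/2 × 0.05144 = 0.02572 mol
mass of Na2CO3 = 0.02572 × 105.99 = 2.726 g
% Na2CO3 = 2.726 / 3.036 × 100 = 89.79 %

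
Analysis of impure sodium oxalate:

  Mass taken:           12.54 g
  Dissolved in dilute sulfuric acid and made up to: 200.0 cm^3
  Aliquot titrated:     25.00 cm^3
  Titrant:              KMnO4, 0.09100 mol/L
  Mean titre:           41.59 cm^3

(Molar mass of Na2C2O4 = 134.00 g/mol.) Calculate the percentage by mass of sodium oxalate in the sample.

2 MnO4^- + 5 C2O4^2- + 16 H^+ → 2 Mn^2+ + 10 CO2 + 8 H2O
n(KMnO4) per titration = 0.04159 × 0.09100 = 3.785 × 10^-3 mol
From the 5:2 ratio, n(Na2C2O4) in each aliquot = 5/2 × 3.785 × 10^-3 = 9.462 × 10^-3 mol
n(Na2C2O4) in the whole flask = 9.462 × 10^-3 × 200.0/25.00 = 0.07569 mol
mass of Na2C2O4 = 0.07569 × 134.00 = 10.14 g
% Na2C2O4 = 10.14 / 12.54 × 100 = 80.88 %

80.88 %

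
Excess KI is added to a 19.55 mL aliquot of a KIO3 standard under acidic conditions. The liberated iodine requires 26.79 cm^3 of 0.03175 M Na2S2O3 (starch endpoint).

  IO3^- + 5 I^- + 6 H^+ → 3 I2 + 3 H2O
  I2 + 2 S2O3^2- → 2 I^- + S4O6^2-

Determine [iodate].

0.007251 M

n(S2O3^2-) = 0.02679 × 0.03175 = 8.506 × 10^-4 mol
n(I2) = n(S2O3^2-)/2 = 4.253 × 10^-4 mol
From the 1:3 ratio, n(IO3^-) in the aliquot = 1/3 × 4.253 × 10^-4 = 1.418 × 10^-4 mol
[IO3^-] = 1.418 × 10^-4 / 0.01955 = 0.007251 mol/L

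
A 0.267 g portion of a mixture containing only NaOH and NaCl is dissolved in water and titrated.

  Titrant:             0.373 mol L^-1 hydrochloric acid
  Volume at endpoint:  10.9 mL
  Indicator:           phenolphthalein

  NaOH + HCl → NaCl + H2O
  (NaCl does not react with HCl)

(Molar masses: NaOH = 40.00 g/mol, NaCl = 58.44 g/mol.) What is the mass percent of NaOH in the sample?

60.9 %

n(HCl) = 0.0109 × 0.373 = 4.07 × 10^-3 mol
Let x = n(NaOH), y = n(NaCl).
Titrant: 1x = 4.07 × 10^-3;  mass: 40.00x + 58.44y = 0.267
Solving, x = 4.07 × 10^-3 mol, y = 1.79 × 10^-3 mol
mass of NaOH = 4.07 × 10^-3 × 40.00 = 0.163 g
% NaOH = 0.163 / 0.267 × 100 = 60.9 %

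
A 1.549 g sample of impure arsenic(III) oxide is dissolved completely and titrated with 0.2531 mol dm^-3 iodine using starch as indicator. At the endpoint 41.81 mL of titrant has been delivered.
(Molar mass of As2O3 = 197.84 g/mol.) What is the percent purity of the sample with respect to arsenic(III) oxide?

67.58 %

As2O3 + 2 I2 + 2 H2O → As2O5 + 4 HI
n(I2) = 0.04181 L × 0.2531 mol/L = 0.01058 mol
From the 1:2 ratio, n(As2O3) = 1/2 × 0.01058 = 5.291 × 10^-3 mol
mass of As2O3 = 5.291 × 10^-3 × 197.84 g/mol = 1.047 g
% As2O3 = 1.047 / 1.549 × 100 = 67.58 %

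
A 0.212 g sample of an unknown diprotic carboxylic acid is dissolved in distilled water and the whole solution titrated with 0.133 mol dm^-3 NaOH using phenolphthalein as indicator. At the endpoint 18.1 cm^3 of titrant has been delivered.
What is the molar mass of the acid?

n(NaOH) = 0.0181 L × 0.133 mol/L = 2.41 × 10^-3 mol
From the 1:2 ratio, n(H2A) = 1/2 × 2.41 × 10^-3 = 1.20 × 10^-3 mol
M = m / n = 0.212 g / 1.20 × 10^-3 mol = 176 g/mol

176 g/mol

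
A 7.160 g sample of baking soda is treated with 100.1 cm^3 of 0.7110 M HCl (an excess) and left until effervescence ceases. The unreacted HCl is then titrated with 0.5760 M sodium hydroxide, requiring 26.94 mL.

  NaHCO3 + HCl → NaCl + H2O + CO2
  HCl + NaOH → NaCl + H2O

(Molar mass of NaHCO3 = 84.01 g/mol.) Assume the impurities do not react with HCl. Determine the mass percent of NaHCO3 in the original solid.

n(HCl) added = 0.1001 × 0.7110 = 0.07117 mol
n(NaOH) used in back-titration = 0.02694 × 0.5760 = 0.01552 mol
n(HCl) left over = 0.01552 mol (1:1 ratio)
n(HCl) consumed by analyte = 0.07117 − 0.01552 = 0.05565 mol
n(NaHCO3) = 0.05565 mol (1:1 ratio)
mass of NaHCO3 = 0.05565 × 84.01 = 4.675 g
% NaHCO3 = 4.675 / 7.160 × 100 = 65.30 %

65.30 %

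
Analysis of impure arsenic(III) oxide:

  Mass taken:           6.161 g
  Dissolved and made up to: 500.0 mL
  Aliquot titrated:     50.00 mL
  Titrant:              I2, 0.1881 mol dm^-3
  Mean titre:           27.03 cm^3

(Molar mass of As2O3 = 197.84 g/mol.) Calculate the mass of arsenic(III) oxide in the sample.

As2O3 + 2 I2 + 2 H2O → As2O5 + 4 HI
n(I2) per titration = 0.02703 × 0.1881 = 5.084 × 10^-3 mol
From the 1:2 ratio, n(As2O3) in each aliquot = 1/2 × 5.084 × 10^-3 = 2.542 × 10^-3 mol
n(As2O3) in the whole flask = 2.542 × 10^-3 × 500.0/50.00 = 0.02542 mol
mass of As2O3 = 0.02542 × 197.84 = 5.029 g

5.029 g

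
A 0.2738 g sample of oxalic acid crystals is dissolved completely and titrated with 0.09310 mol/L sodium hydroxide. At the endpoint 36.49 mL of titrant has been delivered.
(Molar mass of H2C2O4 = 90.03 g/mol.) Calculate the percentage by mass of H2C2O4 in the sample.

55.85 %

H2C2O4 + 2 NaOH → Na2C2O4 + 2 H2O
n(NaOH) = 0.03649 L × 0.09310 mol/L = 3.397 × 10^-3 mol
From the 1:2 ratio, n(H2C2O4) = 1/2 × 3.397 × 10^-3 = 1.699 × 10^-3 mol
mass of H2C2O4 = 1.699 × 10^-3 × 90.03 g/mol = 0.1529 g
% H2C2O4 = 0.1529 / 0.2738 × 100 = 55.85 %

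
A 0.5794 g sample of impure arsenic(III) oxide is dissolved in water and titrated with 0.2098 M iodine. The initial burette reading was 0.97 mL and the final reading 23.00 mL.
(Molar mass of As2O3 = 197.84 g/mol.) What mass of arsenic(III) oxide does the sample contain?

0.4572 g

As2O3 + 2 I2 + 2 H2O → As2O5 + 4 HI
n(I2) = 0.02203 L × 0.2098 mol/L = 4.622 × 10^-3 mol
From the 1:2 ratio, n(As2O3) = 1/2 × 4.622 × 10^-3 = 2.311 × 10^-3 mol
mass of As2O3 = 2.311 × 10^-3 × 197.84 g/mol = 0.4572 g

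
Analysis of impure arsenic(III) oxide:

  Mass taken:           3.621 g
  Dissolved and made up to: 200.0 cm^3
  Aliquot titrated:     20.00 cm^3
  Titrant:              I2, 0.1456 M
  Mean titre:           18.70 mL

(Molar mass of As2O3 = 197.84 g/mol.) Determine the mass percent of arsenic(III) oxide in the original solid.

As2O3 + 2 I2 + 2 H2O → As2O5 + 4 HI
n(I2) per titration = 0.01870 × 0.1456 = 2.723 × 10^-3 mol
From the 1:2 ratio, n(As2O3) in each aliquot = 1/2 × 2.723 × 10^-3 = 1.361 × 10^-3 mol
n(As2O3) in the whole flask = 1.361 × 10^-3 × 200.0/20.00 = 0.01361 mol
mass of As2O3 = 0.01361 × 197.84 = 2.693 g
% As2O3 = 2.693 / 3.621 × 100 = 74.38 %

74.38 %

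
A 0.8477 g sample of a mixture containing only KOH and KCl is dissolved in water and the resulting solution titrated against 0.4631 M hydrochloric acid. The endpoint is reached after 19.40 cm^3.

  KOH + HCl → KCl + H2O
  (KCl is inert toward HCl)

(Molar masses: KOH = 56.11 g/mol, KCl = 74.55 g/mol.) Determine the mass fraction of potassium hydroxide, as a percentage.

59.47 %

n(HCl) = 0.01940 × 0.4631 = 8.984 × 10^-3 mol
Let x = n(KOH), y = n(KCl).
Titrant: 1x = 8.984 × 10^-3;  mass: 56.11x + 74.55y = 0.8477
Solving, x = 8.984 × 10^-3 mol, y = 4.609 × 10^-3 mol
mass of KOH = 8.984 × 10^-3 × 56.11 = 0.5041 g
% KOH = 0.5041 / 0.8477 × 100 = 59.47 %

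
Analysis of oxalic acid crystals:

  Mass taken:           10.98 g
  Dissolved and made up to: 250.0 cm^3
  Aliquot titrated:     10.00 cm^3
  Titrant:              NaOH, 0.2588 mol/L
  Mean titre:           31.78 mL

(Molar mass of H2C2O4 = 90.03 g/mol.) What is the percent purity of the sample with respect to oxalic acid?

84.30 %

H2C2O4 + 2 NaOH → Na2C2O4 + 2 H2O
n(NaOH) per titration = 0.03178 × 0.2588 = 8.225 × 10^-3 mol
From the 1:2 ratio, n(H2C2O4) in each aliquot = 1/2 × 8.225 × 10^-3 = 4.112 × 10^-3 mol
n(H2C2O4) in the whole flask = 4.112 × 10^-3 × 250.0/10.00 = 0.1028 mol
mass of H2C2O4 = 0.1028 × 90.03 = 9.256 g
% H2C2O4 = 9.256 / 10.98 × 100 = 84.30 %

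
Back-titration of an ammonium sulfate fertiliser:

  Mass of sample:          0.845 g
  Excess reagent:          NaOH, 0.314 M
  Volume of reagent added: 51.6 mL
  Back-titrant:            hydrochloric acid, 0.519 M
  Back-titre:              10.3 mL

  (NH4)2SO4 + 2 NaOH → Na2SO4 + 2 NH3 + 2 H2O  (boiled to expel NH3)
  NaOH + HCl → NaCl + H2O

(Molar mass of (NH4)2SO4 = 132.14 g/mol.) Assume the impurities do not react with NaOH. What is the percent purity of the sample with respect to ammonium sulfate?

n(NaOH) added = 0.0516 × 0.314 = 0.0162 mol
n(HCl) used in back-titration = 0.0103 × 0.519 = 5.35 × 10^-3 mol
n(NaOH) left over = 5.35 × 10^-3 mol (1:1 ratio)
n(NaOH) consumed by analyte = 0.0162 − 5.35 × 10^-3 = 0.0109 mol
From the 1:2 ratio, n((NH4)2SO4) = 1/2 × 0.0109 = 5.43 × 10^-3 mol
mass of (NH4)2SO4 = 5.43 × 10^-3 × 132.14 = 0.717 g
% (NH4)2SO4 = 0.717 / 0.845 × 100 = 84.9 %

84.9 %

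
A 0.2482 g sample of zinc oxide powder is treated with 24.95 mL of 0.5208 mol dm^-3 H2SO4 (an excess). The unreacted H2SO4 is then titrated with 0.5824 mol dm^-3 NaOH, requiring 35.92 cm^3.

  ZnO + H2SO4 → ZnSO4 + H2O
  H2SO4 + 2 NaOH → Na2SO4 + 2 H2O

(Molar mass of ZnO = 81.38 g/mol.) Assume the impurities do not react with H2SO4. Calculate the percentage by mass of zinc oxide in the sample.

83.09 %

n(H2SO4) added = 0.02495 × 0.5208 = 0.01299 mol
n(NaOH) used in back-titration = 0.03592 × 0.5824 = 0.02092 mol
From the 1:2 ratio, n(H2SO4) left over = 1/2 × 0.02092 = 0.01046 mol
n(H2SO4) consumed by analyte = 0.01299 − 0.01046 = 2.534 × 10^-3 mol
n(ZnO) = 2.534 × 10^-3 mol (1:1 ratio)
mass of ZnO = 2.534 × 10^-3 × 81.38 = 0.2062 g
% ZnO = 0.2062 / 0.2482 × 100 = 83.09 %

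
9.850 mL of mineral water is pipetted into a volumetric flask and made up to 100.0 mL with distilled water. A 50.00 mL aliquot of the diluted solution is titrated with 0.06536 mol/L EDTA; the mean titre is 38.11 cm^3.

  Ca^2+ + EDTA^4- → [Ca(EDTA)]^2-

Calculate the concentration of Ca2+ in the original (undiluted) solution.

n(EDTA) = 0.03811 × 0.06536 = 2.491 × 10^-3 mol
n(Ca2+) in the aliquot = 2.491 × 10^-3 mol (1:1 ratio)
[Ca2+]_dilute = 2.491 × 10^-3 / 0.05000 = 0.04982 mol/L
Dilution factor = 100.0 / 9.850 = 10.15
[Ca2+]_stock = 0.04982 × 10.15 = 0.5058 mol/L

0.5058 mol/L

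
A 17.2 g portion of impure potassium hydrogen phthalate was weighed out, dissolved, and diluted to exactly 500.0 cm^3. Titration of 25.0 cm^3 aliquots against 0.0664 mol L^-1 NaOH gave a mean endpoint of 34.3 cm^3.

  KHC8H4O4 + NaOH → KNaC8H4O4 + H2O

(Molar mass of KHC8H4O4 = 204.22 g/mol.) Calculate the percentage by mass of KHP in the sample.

54.1 %

n(NaOH) per titration = 0.0343 × 0.0664 = 2.28 × 10^-3 mol
n(KHC8H4O4) in each aliquot = 2.28 × 10^-3 mol (1:1 ratio)
n(KHC8H4O4) in the whole flask = 2.28 × 10^-3 × 500.0/25.0 = 0.0456 mol
mass of KHC8H4O4 = 0.0456 × 204.22 = 9.30 g
% KHC8H4O4 = 9.30 / 17.2 × 100 = 54.1 %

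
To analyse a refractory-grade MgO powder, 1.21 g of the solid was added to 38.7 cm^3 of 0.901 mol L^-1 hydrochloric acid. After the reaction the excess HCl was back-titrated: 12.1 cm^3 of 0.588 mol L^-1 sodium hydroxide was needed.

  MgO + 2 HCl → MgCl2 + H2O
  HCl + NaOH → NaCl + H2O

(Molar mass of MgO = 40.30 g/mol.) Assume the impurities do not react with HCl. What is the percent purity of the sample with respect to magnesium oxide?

n(HCl) added = 0.0387 × 0.901 = 0.0349 mol
n(NaOH) used in back-titration = 0.0121 × 0.588 = 7.11 × 10^-3 mol
n(HCl) left over = 7.11 × 10^-3 mol (1:1 ratio)
n(HCl) consumed by analyte = 0.0349 − 7.11 × 10^-3 = 0.0278 mol
From the 1:2 ratio, n(MgO) = 1/2 × 0.0278 = 0.0139 mol
mass of MgO = 0.0139 × 40.30 = 0.559 g
% MgO = 0.559 / 1.21 × 100 = 46.2 %

46.2 %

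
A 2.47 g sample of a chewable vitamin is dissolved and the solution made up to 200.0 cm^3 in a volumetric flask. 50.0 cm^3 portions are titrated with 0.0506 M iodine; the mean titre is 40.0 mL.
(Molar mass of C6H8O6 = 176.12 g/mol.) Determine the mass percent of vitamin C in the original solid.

C6H8O6 + I2 → C6H6O6 + 2 HI
n(I2) per titration = 0.0400 × 0.0506 = 2.02 × 10^-3 mol
n(C6H8O6) in each aliquot = 2.02 × 10^-3 mol (1:1 ratio)
n(C6H8O6) in the whole flask = 2.02 × 10^-3 × 200.0/50.0 = 8.10 × 10^-3 mol
mass of C6H8O6 = 8.10 × 10^-3 × 176.12 = 1.43 g
% C6H8O6 = 1.43 / 2.47 × 100 = 57.7 %

57.7 %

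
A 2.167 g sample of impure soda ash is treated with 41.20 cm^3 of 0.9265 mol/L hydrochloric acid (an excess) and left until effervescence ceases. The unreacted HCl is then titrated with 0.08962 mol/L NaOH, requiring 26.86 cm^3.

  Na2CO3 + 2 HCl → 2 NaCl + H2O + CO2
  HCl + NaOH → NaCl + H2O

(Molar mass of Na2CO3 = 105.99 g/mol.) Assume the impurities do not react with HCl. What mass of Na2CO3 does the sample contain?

1.895 g

n(HCl) added = 0.04120 × 0.9265 = 0.03817 mol
n(NaOH) used in back-titration = 0.02686 × 0.08962 = 2.407 × 10^-3 mol
n(HCl) left over = 2.407 × 10^-3 mol (1:1 ratio)
n(HCl) consumed by analyte = 0.03817 − 2.407 × 10^-3 = 0.03576 mol
From the 1:2 ratio, n(Na2CO3) = 1/2 × 0.03576 = 0.01788 mol
mass of Na2CO3 = 0.01788 × 105.99 = 1.895 g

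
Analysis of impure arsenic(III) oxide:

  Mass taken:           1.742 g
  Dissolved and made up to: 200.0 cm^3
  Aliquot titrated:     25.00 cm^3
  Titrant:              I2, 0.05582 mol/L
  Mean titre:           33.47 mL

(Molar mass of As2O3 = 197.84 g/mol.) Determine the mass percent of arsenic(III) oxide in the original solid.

As2O3 + 2 I2 + 2 H2O → As2O5 + 4 HI
n(I2) per titration = 0.03347 × 0.05582 = 1.868 × 10^-3 mol
From the 1:2 ratio, n(As2O3) in each aliquot = 1/2 × 1.868 × 10^-3 = 9.341 × 10^-4 mol
n(As2O3) in the whole flask = 9.341 × 10^-4 × 200.0/25.00 = 7.473 × 10^-3 mol
mass of As2O3 = 7.473 × 10^-3 × 197.84 = 1.478 g
% As2O3 = 1.478 / 1.742 × 100 = 84.87 %

84.87 %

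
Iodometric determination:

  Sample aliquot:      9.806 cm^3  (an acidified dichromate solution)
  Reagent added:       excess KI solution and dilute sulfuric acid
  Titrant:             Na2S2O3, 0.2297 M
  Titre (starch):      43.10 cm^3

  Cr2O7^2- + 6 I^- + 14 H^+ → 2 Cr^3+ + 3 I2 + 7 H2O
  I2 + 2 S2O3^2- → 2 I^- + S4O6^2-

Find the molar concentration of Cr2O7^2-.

n(S2O3^2-) = 0.04310 × 0.2297 = 9.900 × 10^-3 mol
n(I2) = n(S2O3^2-)/2 = 4.950 × 10^-3 mol
From the 1:3 ratio, n(Cr2O7^2-) in the aliquot = 1/3 × 4.950 × 10^-3 = 1.650 × 10^-3 mol
[Cr2O7^2-] = 1.650 × 10^-3 / 0.009806 = 0.1683 mol/L

0.1683 M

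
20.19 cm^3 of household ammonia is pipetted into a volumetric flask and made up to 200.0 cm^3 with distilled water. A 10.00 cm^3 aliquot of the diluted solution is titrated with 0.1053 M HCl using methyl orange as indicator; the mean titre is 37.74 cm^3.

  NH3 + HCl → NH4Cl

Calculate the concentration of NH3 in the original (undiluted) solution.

n(HCl) = 0.03774 × 0.1053 = 3.974 × 10^-3 mol
n(NH3) in the aliquot = 3.974 × 10^-3 mol (1:1 ratio)
[NH3]_dilute = 3.974 × 10^-3 / 0.01000 = 0.3974 mol/L
Dilution factor = 200.0 / 20.19 = 9.906
[NH3]_stock = 0.3974 × 9.906 = 3.937 mol/L

3.937 M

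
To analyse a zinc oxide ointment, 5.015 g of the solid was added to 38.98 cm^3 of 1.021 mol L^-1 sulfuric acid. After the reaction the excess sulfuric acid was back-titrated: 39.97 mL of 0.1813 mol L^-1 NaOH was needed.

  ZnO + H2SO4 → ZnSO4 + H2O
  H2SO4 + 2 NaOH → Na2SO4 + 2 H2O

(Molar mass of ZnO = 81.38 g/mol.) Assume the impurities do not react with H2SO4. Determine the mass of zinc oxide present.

n(H2SO4) added = 0.03898 × 1.021 = 0.03980 mol
n(NaOH) used in back-titration = 0.03997 × 0.1813 = 7.247 × 10^-3 mol
From the 1:2 ratio, n(H2SO4) left over = 1/2 × 7.247 × 10^-3 = 3.623 × 10^-3 mol
n(H2SO4) consumed by analyte = 0.03980 − 3.623 × 10^-3 = 0.03618 mol
n(ZnO) = 0.03618 mol (1:1 ratio)
mass of ZnO = 0.03618 × 81.38 = 2.944 g

2.944 g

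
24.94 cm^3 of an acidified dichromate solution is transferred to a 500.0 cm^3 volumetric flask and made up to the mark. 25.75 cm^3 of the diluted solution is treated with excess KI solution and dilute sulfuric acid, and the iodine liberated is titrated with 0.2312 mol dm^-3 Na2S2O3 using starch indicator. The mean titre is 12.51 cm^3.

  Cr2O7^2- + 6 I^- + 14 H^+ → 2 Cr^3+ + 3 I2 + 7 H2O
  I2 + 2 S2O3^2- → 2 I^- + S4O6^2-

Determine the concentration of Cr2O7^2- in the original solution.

0.3753 mol/L

n(S2O3^2-) = 0.01251 × 0.2312 = 2.892 × 10^-3 mol
n(I2) = n(S2O3^2-)/2 = 1.446 × 10^-3 mol
From the 1:3 ratio, n(Cr2O7^2-) in the aliquot = 1/3 × 1.446 × 10^-3 = 4.821 × 10^-4 mol
[Cr2O7^2-]_dilute = 4.821 × 10^-4 / 0.02575 = 0.01872 mol/L
[Cr2O7^2-]_original = 0.01872 × 500.0/24.94 = 0.3753 mol/L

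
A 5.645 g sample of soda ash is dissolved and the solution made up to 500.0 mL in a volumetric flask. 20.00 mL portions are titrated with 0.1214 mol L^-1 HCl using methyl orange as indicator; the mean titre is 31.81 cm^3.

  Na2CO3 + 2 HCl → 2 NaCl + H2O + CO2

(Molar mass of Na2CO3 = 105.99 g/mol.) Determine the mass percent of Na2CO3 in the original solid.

n(HCl) per titration = 0.03181 × 0.1214 = 3.862 × 10^-3 mol
From the 1:2 ratio, n(Na2CO3) in each aliquot = 1/2 × 3.862 × 10^-3 = 1.931 × 10^-3 mol
n(Na2CO3) in the whole flask = 1.931 × 10^-3 × 500.0/20.00 = 0.04827 mol
mass of Na2CO3 = 0.04827 × 105.99 = 5.116 g
% Na2CO3 = 5.116 / 5.645 × 100 = 90.63 %

90.63 %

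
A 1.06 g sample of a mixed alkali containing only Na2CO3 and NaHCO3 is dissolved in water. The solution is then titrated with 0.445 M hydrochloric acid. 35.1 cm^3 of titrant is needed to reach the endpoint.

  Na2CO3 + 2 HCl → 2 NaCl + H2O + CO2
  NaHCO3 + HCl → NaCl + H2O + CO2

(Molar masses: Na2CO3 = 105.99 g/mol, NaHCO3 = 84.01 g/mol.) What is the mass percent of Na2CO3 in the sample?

40.7 %

n(HCl) = 0.0351 × 0.445 = 0.0156 mol
Let x = n(Na2CO3), y = n(NaHCO3).
Titrant: 2x + 1y = 0.0156;  mass: 105.99x + 84.01y = 1.06
Solving, x = 4.07 × 10^-3 mol, y = 7.49 × 10^-3 mol
mass of Na2CO3 = 4.07 × 10^-3 × 105.99 = 0.431 g
% Na2CO3 = 0.431 / 1.06 × 100 = 40.7 %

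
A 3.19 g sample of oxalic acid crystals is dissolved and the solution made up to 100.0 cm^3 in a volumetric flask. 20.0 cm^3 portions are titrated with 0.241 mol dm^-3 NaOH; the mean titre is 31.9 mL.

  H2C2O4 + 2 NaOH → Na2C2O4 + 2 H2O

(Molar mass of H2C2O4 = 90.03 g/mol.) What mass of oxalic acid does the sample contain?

1.73 g

n(NaOH) per titration = 0.0319 × 0.241 = 7.69 × 10^-3 mol
From the 1:2 ratio, n(H2C2O4) in each aliquot = 1/2 × 7.69 × 10^-3 = 3.84 × 10^-3 mol
n(H2C2O4) in the whole flask = 3.84 × 10^-3 × 100.0/20.0 = 0.0192 mol
mass of H2C2O4 = 0.0192 × 90.03 = 1.73 g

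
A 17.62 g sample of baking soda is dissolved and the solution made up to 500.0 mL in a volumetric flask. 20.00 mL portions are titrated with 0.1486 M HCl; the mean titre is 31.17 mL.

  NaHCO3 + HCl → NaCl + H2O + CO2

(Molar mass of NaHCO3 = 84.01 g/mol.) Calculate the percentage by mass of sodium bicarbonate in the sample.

55.21 %

n(HCl) per titration = 0.03117 × 0.1486 = 4.632 × 10^-3 mol
n(NaHCO3) in each aliquot = 4.632 × 10^-3 mol (1:1 ratio)
n(NaHCO3) in the whole flask = 4.632 × 10^-3 × 500.0/20.00 = 0.1158 mol
mass of NaHCO3 = 0.1158 × 84.01 = 9.728 g
% NaHCO3 = 9.728 / 17.62 × 100 = 55.21 %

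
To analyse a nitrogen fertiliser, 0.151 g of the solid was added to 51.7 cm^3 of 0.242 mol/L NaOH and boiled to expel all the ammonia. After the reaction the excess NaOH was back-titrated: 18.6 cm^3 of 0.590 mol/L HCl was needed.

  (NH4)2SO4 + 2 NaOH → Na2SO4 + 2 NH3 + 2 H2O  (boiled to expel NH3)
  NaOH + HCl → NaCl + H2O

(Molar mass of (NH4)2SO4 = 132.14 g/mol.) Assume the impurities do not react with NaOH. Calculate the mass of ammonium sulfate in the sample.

0.102 g

n(NaOH) added = 0.0517 × 0.242 = 0.0125 mol
n(HCl) used in back-titration = 0.0186 × 0.590 = 0.0110 mol
n(NaOH) left over = 0.0110 mol (1:1 ratio)
n(NaOH) consumed by analyte = 0.0125 − 0.0110 = 1.54 × 10^-3 mol
From the 1:2 ratio, n((NH4)2SO4) = 1/2 × 1.54 × 10^-3 = 7.69 × 10^-4 mol
mass of (NH4)2SO4 = 7.69 × 10^-4 × 132.14 = 0.102 g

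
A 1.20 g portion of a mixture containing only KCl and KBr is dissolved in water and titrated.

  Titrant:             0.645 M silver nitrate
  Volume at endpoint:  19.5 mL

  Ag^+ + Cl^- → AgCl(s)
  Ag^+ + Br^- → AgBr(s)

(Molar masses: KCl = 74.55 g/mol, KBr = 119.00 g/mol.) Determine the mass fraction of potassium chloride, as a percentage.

n(AgNO3) = 0.0195 × 0.645 = 0.0126 mol
Let x = n(KCl), y = n(KBr).
Titrant: 1x + 1y = 0.0126;  mass: 74.55x + 119.00y = 1.20
Solving, x = 6.68 × 10^-3 mol, y = 5.90 × 10^-3 mol
mass of KCl = 6.68 × 10^-3 × 74.55 = 0.498 g
% KCl = 0.498 / 1.20 × 100 = 41.5 %

41.5 %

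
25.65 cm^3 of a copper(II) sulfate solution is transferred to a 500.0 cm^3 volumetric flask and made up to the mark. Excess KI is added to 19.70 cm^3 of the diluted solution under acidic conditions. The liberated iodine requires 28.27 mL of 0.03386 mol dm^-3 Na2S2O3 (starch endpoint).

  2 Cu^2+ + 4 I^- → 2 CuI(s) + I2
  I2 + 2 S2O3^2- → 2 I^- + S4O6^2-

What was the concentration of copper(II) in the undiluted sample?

0.9472 mol/L

n(S2O3^2-) = 0.02827 × 0.03386 = 9.572 × 10^-4 mol
n(I2) = n(S2O3^2-)/2 = 4.786 × 10^-4 mol
From the 2:1 ratio, n(Cu2+) in the aliquot = 2/1 × 4.786 × 10^-4 = 9.572 × 10^-4 mol
[Cu2+]_dilute = 9.572 × 10^-4 / 0.01970 = 0.04859 mol/L
[Cu2+]_original = 0.04859 × 500.0/25.65 = 0.9472 mol/L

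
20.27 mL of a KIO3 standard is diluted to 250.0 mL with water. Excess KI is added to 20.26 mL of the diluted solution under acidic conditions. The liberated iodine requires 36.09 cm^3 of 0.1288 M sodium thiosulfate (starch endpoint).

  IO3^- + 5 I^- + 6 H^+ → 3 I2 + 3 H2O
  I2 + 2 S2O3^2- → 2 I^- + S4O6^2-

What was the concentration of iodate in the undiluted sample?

n(S2O3^2-) = 0.03609 × 0.1288 = 4.648 × 10^-3 mol
n(I2) = n(S2O3^2-)/2 = 2.324 × 10^-3 mol
From the 1:3 ratio, n(IO3^-) in the aliquot = 1/3 × 2.324 × 10^-3 = 7.747 × 10^-4 mol
[IO3^-]_dilute = 7.747 × 10^-4 / 0.02026 = 0.03824 mol/L
[IO3^-]_original = 0.03824 × 250.0/20.27 = 0.4716 mol/L

0.4716 M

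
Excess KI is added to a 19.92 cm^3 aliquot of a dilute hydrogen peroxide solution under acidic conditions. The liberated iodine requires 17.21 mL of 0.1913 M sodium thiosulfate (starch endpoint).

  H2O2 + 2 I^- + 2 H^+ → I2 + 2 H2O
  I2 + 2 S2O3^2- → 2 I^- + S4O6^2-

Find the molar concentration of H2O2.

n(S2O3^2-) = 0.01721 × 0.1913 = 3.292 × 10^-3 mol
n(I2) = n(S2O3^2-)/2 = 1.646 × 10^-3 mol
n(H2O2) in the aliquot = 1.646 × 10^-3 mol (1:1 ratio)
[H2O2] = 1.646 × 10^-3 / 0.01992 = 0.08264 mol/L

0.08264 M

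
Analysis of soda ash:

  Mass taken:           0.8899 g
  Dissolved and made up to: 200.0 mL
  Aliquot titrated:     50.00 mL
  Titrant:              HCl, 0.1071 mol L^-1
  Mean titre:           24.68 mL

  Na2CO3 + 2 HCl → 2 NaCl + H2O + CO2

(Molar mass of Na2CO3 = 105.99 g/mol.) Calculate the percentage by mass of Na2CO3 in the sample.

n(HCl) per titration = 0.02468 × 0.1071 = 2.643 × 10^-3 mol
From the 1:2 ratio, n(Na2CO3) in each aliquot = 1/2 × 2.643 × 10^-3 = 1.322 × 10^-3 mol
n(Na2CO3) in the whole flask = 1.322 × 10^-3 × 200.0/50.00 = 5.286 × 10^-3 mol
mass of Na2CO3 = 5.286 × 10^-3 × 105.99 = 0.5603 g
% Na2CO3 = 0.5603 / 0.8899 × 100 = 62.96 %

62.96 %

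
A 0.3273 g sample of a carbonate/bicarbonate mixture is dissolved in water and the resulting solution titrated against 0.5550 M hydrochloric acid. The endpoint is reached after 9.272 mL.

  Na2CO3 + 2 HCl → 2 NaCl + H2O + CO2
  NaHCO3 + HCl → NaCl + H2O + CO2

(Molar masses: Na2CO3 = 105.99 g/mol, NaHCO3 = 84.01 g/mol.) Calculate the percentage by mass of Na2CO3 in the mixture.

54.82 %

n(HCl) = 0.009272 × 0.5550 = 5.146 × 10^-3 mol
Let x = n(Na2CO3), y = n(NaHCO3).
Titrant: 2x + 1y = 5.146 × 10^-3;  mass: 105.99x + 84.01y = 0.3273
Solving, x = 1.693 × 10^-3 mol, y = 1.760 × 10^-3 mol
mass of Na2CO3 = 1.693 × 10^-3 × 105.99 = 0.1794 g
% Na2CO3 = 0.1794 / 0.3273 × 100 = 54.82 %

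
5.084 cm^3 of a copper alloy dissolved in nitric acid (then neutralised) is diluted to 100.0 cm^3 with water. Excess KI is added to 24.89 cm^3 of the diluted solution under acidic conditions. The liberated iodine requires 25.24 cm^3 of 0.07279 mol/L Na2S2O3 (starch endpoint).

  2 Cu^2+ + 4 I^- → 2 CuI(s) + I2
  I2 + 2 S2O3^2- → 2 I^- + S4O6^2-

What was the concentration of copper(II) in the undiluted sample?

n(S2O3^2-) = 0.02524 × 0.07279 = 1.837 × 10^-3 mol
n(I2) = n(S2O3^2-)/2 = 9.186 × 10^-4 mol
From the 2:1 ratio, n(Cu2+) in the aliquot = 2/1 × 9.186 × 10^-4 = 1.837 × 10^-3 mol
[Cu2+]_dilute = 1.837 × 10^-3 / 0.02489 = 0.07381 mol/L
[Cu2+]_original = 0.07381 × 100.0/5.084 = 1.452 mol/L

1.452 mol/L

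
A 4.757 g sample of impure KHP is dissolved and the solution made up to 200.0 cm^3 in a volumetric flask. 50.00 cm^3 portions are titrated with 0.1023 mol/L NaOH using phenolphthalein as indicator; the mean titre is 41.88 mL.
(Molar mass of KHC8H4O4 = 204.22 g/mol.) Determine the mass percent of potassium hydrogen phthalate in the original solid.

73.57 %

KHC8H4O4 + NaOH → KNaC8H4O4 + H2O
n(NaOH) per titration = 0.04188 × 0.1023 = 4.284 × 10^-3 mol
n(KHC8H4O4) in each aliquot = 4.284 × 10^-3 mol (1:1 ratio)
n(KHC8H4O4) in the whole flask = 4.284 × 10^-3 × 200.0/50.00 = 0.01714 mol
mass of KHC8H4O4 = 0.01714 × 204.22 = 3.500 g
% KHC8H4O4 = 3.500 / 4.757 × 100 = 73.57 %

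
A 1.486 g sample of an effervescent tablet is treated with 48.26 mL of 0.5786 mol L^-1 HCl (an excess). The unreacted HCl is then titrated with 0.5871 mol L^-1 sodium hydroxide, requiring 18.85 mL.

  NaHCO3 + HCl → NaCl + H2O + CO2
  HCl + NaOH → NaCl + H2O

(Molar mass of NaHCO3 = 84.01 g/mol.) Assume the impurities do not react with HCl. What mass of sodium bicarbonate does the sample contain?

1.416 g

n(HCl) added = 0.04826 × 0.5786 = 0.02792 mol
n(NaOH) used in back-titration = 0.01885 × 0.5871 = 0.01107 mol
n(HCl) left over = 0.01107 mol (1:1 ratio)
n(HCl) consumed by analyte = 0.02792 − 0.01107 = 0.01686 mol
n(NaHCO3) = 0.01686 mol (1:1 ratio)
mass of NaHCO3 = 0.01686 × 84.01 = 1.416 g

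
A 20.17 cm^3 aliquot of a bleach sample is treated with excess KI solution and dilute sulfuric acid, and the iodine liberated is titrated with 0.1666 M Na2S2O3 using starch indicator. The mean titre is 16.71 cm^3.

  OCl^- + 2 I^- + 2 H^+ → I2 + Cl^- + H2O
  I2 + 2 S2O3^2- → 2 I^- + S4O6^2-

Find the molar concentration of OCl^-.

n(S2O3^2-) = 0.01671 × 0.1666 = 2.784 × 10^-3 mol
n(I2) = n(S2O3^2-)/2 = 1.392 × 10^-3 mol
n(OCl^-) in the aliquot = 1.392 × 10^-3 mol (1:1 ratio)
[OCl^-] = 1.392 × 10^-3 / 0.02017 = 0.06901 mol/L

0.06901 M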